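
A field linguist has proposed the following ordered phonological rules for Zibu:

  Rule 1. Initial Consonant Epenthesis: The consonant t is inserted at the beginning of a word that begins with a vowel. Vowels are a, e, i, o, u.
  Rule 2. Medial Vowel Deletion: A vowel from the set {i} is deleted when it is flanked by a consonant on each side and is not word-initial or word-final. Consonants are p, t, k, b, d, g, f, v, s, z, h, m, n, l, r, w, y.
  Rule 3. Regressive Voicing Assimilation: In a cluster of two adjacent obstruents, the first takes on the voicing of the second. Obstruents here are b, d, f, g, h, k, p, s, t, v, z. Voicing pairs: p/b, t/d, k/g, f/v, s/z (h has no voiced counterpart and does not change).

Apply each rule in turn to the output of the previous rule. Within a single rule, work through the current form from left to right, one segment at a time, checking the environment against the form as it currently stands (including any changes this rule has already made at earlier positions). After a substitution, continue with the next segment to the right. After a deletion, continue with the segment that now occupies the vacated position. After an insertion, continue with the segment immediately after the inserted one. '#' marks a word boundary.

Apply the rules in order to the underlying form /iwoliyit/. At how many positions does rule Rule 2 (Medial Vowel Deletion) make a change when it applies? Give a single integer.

Rule 1 Initial Consonant Epenthesis: [iwoliyit] → [tiwoliyit]
Rule 2 Medial Vowel Deletion: [tiwoliyit] → [twolyt]
Rule 3 Regressive Voicing Assimilation: no change — [twolyt]
Rule Rule 2 changed 3 position(s).

3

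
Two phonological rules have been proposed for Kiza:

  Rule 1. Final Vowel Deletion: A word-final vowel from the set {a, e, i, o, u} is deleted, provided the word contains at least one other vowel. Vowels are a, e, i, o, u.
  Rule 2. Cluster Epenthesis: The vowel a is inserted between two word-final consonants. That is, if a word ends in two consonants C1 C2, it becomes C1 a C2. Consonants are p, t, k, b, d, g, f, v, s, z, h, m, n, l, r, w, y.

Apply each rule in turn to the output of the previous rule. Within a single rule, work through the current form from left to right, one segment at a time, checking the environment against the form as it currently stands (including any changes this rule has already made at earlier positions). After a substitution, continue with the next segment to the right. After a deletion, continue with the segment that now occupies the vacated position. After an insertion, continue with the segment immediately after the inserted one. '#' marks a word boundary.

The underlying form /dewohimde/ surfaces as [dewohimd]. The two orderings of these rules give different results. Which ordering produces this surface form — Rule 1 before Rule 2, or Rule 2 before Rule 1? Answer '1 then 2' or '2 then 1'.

Order 1 then 2:
  1 Final Vowel Deletion: [dewohimde] → [dewohimd]
  2 Cluster Epenthesis: [dewohimd] → [dewohimad]
  result: [dewohimad]
Order 2 then 1:
  2 Cluster Epenthesis: no change — [dewohimde]
  1 Final Vowel Deletion: [dewohimde] → [dewohimd]
  result: [dewohimd]

2 then 1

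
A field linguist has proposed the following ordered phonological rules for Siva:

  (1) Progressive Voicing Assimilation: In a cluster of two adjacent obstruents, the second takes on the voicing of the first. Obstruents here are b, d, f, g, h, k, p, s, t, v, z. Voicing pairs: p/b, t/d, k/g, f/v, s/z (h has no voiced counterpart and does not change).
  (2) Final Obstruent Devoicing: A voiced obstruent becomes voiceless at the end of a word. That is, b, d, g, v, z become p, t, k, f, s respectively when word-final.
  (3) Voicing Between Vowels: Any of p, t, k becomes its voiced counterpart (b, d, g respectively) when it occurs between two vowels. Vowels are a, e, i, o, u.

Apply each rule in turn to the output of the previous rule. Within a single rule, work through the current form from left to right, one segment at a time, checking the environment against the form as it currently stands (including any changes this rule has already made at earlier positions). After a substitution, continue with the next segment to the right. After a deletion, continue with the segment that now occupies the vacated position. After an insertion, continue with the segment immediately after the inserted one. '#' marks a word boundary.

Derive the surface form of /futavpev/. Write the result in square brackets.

[fudavbef]

(1) Progressive Voicing Assimilation: [futavpev] → [futavbev]
(2) Final Obstruent Devoicing: [futavbev] → [futavbef]
(3) Voicing Between Vowels: [futavbef] → [fudavbef]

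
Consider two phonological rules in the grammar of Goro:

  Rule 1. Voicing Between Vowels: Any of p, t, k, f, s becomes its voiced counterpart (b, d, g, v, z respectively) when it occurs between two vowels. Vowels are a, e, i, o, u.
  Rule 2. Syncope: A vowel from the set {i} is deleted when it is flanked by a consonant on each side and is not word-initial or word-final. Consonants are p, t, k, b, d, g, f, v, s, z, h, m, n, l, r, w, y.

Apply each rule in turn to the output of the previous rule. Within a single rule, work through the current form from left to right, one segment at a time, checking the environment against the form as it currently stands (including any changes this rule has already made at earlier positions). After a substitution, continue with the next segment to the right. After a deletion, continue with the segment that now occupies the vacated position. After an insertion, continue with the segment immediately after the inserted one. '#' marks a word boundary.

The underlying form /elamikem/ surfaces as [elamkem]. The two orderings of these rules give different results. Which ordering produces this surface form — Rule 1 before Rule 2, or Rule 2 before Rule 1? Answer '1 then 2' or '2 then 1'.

2 then 1

Order 1 then 2:
  1 Voicing Between Vowels: [elamikem] → [elamigem]
  2 Syncope: [elamigem] → [elamgem]
  result: [elamgem]
Order 2 then 1:
  2 Syncope: [elamikem] → [elamkem]
  1 Voicing Between Vowels: no change — [elamkem]
  result: [elamkem]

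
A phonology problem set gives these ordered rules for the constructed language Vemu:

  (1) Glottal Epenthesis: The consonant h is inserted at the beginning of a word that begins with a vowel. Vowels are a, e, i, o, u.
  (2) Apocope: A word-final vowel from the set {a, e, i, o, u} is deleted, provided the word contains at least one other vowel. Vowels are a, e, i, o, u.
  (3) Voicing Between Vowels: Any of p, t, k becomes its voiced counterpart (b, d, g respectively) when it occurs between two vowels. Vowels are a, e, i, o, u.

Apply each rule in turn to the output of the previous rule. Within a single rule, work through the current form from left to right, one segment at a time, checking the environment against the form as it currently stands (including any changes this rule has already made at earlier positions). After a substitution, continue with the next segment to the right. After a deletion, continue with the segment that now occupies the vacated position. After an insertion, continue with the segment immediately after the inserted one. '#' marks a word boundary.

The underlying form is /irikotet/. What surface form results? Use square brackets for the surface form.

(1) Glottal Epenthesis: [irikotet] → [hirikotet]
(2) Apocope: no change — [hirikotet]
(3) Voicing Between Vowels: [hirikotet] → [hirigodet]

[hirigodet]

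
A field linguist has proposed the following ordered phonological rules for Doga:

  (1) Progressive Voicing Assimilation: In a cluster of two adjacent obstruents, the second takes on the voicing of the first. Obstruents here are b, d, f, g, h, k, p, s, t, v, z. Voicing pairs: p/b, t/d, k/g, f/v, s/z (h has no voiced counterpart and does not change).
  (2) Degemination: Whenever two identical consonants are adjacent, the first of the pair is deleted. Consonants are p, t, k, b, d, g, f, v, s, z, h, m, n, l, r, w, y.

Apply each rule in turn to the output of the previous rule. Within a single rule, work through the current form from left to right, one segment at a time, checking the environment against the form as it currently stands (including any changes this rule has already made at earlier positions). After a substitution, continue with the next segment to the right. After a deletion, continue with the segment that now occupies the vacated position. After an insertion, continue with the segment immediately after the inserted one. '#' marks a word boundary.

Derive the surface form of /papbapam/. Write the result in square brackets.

[papapam]

(1) Progressive Voicing Assimilation: [papbapam] → [pappapam]
(2) Degemination: [pappapam] → [papapam]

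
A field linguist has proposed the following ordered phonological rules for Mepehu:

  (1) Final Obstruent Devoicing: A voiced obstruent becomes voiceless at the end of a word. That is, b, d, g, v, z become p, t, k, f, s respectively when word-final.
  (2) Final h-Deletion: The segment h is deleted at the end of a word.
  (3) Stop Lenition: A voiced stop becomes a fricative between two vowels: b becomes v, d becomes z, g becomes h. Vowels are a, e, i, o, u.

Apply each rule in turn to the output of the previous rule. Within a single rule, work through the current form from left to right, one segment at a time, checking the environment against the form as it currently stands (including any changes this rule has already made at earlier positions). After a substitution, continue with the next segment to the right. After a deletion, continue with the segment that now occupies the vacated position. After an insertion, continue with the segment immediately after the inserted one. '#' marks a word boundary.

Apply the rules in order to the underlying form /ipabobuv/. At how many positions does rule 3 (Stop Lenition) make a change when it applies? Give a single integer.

2

(1) Final Obstruent Devoicing: [ipabobuv] → [ipabobuf]
(2) Final h-Deletion: no change — [ipabobuf]
(3) Stop Lenition: [ipabobuf] → [ipavovuf]
Rule 3 changed 2 position(s).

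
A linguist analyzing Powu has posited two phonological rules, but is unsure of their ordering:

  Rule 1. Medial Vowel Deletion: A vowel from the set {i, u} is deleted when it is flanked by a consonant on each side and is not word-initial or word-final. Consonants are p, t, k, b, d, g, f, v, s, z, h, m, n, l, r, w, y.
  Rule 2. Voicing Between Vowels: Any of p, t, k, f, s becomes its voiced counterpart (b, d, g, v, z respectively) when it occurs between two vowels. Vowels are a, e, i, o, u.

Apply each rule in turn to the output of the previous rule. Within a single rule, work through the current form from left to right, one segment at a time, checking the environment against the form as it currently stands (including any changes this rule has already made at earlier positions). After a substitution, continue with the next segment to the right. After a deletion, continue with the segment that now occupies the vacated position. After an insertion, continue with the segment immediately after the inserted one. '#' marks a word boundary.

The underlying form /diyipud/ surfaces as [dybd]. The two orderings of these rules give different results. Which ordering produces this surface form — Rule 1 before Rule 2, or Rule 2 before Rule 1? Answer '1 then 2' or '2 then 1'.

Order 1 then 2:
  1 Medial Vowel Deletion: [diyipud] → [dypd]
  2 Voicing Between Vowels: no change — [dypd]
  result: [dypd]
Order 2 then 1:
  2 Voicing Between Vowels: [diyipud] → [diyibud]
  1 Medial Vowel Deletion: [diyibud] → [dybd]
  result: [dybd]

2 then 1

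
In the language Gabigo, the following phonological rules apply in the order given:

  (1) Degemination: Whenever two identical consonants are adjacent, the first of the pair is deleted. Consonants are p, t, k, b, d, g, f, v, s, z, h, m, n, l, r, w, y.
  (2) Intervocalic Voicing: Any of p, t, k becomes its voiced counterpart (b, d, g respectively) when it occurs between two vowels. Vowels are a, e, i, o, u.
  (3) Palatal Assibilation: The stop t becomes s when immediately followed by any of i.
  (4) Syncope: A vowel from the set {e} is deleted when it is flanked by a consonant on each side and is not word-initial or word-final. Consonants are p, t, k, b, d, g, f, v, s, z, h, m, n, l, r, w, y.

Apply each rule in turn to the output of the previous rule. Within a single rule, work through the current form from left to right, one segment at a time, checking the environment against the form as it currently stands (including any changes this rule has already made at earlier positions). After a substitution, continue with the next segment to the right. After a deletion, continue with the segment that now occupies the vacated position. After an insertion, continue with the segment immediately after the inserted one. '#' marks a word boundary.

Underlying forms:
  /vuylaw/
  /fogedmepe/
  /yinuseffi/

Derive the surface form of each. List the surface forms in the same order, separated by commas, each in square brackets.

/vuylaw/:
  (1) Degemination: no change — [vuylaw]
  (2) Intervocalic Voicing: no change — [vuylaw]
  (3) Palatal Assibilation: no change — [vuylaw]
  (4) Syncope: no change — [vuylaw]
/fogedmepe/:
  (1) Degemination: no change — [fogedmepe]
  (2) Intervocalic Voicing: [fogedmepe] → [fogedmebe]
  (3) Palatal Assibilation: no change — [fogedmebe]
  (4) Syncope: [fogedmebe] → [fogdmbe]
/yinuseffi/:
  (1) Degemination: [yinuseffi] → [yinusefi]
  (2) Intervocalic Voicing: no change — [yinusefi]
  (3) Palatal Assibilation: no change — [yinusefi]
  (4) Syncope: [yinusefi] → [yinusfi]

[vuylaw], [fogdmbe], [yinusfi]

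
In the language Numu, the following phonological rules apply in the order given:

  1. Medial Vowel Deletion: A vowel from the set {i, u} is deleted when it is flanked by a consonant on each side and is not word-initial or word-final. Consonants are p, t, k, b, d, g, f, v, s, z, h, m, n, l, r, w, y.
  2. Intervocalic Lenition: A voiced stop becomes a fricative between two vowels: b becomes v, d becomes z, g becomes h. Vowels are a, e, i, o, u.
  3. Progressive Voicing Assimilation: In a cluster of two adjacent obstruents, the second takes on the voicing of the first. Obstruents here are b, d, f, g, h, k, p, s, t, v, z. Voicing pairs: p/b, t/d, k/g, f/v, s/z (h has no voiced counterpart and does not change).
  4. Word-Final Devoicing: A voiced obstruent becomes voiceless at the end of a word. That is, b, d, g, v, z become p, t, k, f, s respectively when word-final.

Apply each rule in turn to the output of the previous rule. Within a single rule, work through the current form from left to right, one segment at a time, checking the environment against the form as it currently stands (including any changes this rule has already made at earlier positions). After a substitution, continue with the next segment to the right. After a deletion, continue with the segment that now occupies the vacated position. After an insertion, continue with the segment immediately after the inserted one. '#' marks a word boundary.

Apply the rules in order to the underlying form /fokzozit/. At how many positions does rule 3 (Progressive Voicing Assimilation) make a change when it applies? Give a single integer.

2

1 Medial Vowel Deletion: [fokzozit] → [fokzozt]
2 Intervocalic Lenition: no change — [fokzozt]
3 Progressive Voicing Assimilation: [fokzozt] → [foksozd]
4 Word-Final Devoicing: [foksozd] → [foksozt]
Rule 3 changed 2 position(s).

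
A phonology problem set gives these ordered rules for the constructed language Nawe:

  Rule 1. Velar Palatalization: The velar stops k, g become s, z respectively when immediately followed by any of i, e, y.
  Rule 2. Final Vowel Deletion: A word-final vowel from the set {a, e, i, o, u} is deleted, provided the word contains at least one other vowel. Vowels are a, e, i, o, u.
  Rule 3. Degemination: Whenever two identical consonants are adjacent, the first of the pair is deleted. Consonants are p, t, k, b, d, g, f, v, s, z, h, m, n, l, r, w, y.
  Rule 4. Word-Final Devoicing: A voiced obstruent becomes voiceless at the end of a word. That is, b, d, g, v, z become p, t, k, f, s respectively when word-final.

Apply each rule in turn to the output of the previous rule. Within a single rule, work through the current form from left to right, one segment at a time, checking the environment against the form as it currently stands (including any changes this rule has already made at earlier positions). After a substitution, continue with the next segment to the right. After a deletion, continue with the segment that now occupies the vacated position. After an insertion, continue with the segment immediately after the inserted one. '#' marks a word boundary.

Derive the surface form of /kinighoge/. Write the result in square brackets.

Rule 1 Velar Palatalization: [kinighoge] → [sinighoze]
Rule 2 Final Vowel Deletion: [sinighoze] → [sinighoz]
Rule 3 Degemination: no change — [sinighoz]
Rule 4 Word-Final Devoicing: [sinighoz] → [sinighos]

[sinighos]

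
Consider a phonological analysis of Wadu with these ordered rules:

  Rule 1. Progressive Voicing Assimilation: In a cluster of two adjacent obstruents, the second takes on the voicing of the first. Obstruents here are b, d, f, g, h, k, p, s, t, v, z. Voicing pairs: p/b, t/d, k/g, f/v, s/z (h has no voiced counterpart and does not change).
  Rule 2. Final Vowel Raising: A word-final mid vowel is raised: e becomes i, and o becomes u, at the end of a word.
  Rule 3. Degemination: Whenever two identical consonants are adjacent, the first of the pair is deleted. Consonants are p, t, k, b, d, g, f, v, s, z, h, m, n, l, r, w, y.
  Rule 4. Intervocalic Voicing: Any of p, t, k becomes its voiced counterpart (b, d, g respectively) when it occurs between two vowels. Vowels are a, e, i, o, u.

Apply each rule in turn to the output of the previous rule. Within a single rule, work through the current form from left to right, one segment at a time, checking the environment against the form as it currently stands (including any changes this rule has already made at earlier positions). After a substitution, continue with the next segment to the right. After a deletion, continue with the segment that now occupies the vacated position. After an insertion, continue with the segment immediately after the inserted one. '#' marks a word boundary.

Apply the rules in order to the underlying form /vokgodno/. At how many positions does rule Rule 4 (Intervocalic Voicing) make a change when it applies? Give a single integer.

1

Rule 1 Progressive Voicing Assimilation: [vokgodno] → [vokkodno]
Rule 2 Final Vowel Raising: [vokkodno] → [vokkodnu]
Rule 3 Degemination: [vokkodnu] → [vokodnu]
Rule 4 Intervocalic Voicing: [vokodnu] → [vogodnu]
Rule Rule 4 changed 1 position(s).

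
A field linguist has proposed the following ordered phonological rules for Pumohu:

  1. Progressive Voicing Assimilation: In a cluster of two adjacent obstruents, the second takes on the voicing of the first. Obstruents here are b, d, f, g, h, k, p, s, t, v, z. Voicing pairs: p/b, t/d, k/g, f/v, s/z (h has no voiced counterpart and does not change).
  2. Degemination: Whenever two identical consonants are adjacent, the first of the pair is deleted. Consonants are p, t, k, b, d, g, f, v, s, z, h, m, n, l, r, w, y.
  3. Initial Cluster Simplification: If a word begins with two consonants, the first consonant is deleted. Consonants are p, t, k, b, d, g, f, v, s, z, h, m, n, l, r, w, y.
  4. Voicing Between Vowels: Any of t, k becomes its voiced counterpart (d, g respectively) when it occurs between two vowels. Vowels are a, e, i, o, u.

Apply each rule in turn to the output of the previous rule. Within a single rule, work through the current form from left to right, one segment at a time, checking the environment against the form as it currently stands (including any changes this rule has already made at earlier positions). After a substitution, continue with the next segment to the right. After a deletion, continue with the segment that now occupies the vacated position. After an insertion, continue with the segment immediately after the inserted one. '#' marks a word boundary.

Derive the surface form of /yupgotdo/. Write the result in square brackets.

[yupkodo]

1 Progressive Voicing Assimilation: [yupgotdo] → [yupkotto]
2 Degemination: [yupkotto] → [yupkoto]
3 Initial Cluster Simplification: no change — [yupkoto]
4 Voicing Between Vowels: [yupkoto] → [yupkodo]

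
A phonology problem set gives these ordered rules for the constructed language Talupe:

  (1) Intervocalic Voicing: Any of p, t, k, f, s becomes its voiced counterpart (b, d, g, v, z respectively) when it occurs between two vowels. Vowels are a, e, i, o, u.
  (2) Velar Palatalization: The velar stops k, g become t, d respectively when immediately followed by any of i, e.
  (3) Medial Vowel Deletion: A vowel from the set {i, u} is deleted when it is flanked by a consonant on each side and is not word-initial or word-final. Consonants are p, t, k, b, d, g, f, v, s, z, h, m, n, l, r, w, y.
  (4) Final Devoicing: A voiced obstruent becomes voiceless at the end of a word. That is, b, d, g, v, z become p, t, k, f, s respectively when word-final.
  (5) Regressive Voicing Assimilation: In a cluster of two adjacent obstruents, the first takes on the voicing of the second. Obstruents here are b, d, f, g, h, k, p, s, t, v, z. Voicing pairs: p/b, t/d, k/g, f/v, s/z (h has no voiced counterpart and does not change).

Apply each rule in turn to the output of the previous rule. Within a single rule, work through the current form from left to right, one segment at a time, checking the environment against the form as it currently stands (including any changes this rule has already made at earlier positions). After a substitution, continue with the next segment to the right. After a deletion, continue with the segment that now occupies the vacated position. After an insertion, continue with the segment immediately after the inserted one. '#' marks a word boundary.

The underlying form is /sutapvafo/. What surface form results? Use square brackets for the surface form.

[zdabvavo]

(1) Intervocalic Voicing: [sutapvafo] → [sudapvavo]
(2) Velar Palatalization: no change — [sudapvavo]
(3) Medial Vowel Deletion: [sudapvavo] → [sdapvavo]
(4) Final Devoicing: no change — [sdapvavo]
(5) Regressive Voicing Assimilation: [sdapvavo] → [zdabvavo]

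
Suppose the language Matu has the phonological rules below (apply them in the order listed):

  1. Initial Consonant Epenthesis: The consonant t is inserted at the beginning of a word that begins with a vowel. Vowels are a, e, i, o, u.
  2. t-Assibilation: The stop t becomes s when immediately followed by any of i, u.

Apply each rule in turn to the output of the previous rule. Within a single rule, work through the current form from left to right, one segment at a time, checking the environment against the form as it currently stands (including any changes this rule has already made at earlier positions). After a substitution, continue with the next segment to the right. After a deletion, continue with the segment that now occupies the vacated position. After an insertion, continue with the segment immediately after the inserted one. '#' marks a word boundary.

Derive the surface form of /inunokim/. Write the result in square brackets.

[sinunokim]

1 Initial Consonant Epenthesis: [inunokim] → [tinunokim]
2 t-Assibilation: [tinunokim] → [sinunokim]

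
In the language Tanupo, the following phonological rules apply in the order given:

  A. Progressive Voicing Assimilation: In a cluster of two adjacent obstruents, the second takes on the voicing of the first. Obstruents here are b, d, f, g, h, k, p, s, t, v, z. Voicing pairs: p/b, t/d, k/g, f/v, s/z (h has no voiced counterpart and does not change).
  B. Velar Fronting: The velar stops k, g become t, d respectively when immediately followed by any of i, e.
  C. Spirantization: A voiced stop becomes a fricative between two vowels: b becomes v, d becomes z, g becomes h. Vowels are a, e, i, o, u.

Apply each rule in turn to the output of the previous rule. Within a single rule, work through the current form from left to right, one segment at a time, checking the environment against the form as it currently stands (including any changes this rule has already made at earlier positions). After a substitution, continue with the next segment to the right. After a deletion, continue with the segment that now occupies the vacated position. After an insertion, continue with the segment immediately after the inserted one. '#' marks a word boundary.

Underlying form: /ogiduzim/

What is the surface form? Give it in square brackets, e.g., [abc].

A Progressive Voicing Assimilation: no change — [ogiduzim]
B Velar Fronting: [ogiduzim] → [odiduzim]
C Spirantization: [odiduzim] → [ozizuzim]

[ozizuzim]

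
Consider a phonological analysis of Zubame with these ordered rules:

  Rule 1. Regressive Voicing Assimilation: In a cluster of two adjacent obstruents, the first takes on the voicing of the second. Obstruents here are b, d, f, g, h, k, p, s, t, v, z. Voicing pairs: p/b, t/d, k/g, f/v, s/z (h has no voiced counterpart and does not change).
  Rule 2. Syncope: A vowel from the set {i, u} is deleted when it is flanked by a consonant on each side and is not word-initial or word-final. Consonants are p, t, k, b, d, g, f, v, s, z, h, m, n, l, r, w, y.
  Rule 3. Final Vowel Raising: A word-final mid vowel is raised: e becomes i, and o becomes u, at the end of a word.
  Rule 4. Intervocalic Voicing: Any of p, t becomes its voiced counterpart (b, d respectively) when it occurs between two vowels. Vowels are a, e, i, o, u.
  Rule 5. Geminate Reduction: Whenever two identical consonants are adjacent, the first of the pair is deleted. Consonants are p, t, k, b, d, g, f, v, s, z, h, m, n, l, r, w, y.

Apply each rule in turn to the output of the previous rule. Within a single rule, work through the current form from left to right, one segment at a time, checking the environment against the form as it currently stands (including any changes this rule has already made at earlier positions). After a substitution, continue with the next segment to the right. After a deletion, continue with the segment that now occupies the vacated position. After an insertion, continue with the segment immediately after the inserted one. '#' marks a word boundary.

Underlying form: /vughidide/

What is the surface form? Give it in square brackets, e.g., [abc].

[vkhdi]

Rule 1 Regressive Voicing Assimilation: [vughidide] → [vukhidide]
Rule 2 Syncope: [vukhidide] → [vkhdde]
Rule 3 Final Vowel Raising: [vkhdde] → [vkhddi]
Rule 4 Intervocalic Voicing: no change — [vkhddi]
Rule 5 Geminate Reduction: [vkhddi] → [vkhdi]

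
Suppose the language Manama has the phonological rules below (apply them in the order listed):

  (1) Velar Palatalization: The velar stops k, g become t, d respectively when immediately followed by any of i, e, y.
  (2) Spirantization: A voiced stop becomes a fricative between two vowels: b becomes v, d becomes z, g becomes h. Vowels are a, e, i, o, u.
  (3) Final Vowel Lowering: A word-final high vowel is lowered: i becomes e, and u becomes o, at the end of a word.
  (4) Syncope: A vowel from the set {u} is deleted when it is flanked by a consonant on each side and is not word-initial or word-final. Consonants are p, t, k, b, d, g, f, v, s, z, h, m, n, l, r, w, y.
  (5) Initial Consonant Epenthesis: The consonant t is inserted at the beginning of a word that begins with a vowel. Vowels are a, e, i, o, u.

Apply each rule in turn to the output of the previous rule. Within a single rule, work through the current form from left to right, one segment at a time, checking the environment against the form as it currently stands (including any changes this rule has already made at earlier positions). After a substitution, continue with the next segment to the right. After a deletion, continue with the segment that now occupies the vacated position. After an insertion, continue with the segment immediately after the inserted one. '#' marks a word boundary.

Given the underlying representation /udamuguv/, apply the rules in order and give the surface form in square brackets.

(1) Velar Palatalization: no change — [udamuguv]
(2) Spirantization: [udamuguv] → [uzamuhuv]
(3) Final Vowel Lowering: no change — [uzamuhuv]
(4) Syncope: [uzamuhuv] → [uzamhv]
(5) Initial Consonant Epenthesis: [uzamhv] → [tuzamhv]

[tuzamhv]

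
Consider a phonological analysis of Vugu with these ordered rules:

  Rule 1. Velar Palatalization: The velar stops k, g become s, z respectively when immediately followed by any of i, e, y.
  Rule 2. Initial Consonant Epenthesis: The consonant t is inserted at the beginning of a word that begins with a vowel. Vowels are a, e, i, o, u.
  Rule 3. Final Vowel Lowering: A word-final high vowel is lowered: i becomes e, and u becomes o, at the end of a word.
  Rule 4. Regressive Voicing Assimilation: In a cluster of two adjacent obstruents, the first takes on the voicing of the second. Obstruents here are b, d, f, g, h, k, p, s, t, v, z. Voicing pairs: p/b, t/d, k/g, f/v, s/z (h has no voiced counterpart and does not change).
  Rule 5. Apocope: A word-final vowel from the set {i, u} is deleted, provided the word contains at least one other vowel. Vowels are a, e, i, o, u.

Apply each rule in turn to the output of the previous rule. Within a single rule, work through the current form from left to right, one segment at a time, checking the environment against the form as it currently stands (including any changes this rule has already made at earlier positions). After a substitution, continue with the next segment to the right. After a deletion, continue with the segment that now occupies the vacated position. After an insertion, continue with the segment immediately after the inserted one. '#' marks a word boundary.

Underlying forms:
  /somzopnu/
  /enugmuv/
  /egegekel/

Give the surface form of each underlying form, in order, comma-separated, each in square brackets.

/somzopnu/:
  Rule 1 Velar Palatalization: no change — [somzopnu]
  Rule 2 Initial Consonant Epenthesis: no change — [somzopnu]
  Rule 3 Final Vowel Lowering: [somzopnu] → [somzopno]
  Rule 4 Regressive Voicing Assimilation: no change — [somzopno]
  Rule 5 Apocope: no change — [somzopno]
/enugmuv/:
  Rule 1 Velar Palatalization: no change — [enugmuv]
  Rule 2 Initial Consonant Epenthesis: [enugmuv] → [tenugmuv]
  Rule 3 Final Vowel Lowering: no change — [tenugmuv]
  Rule 4 Regressive Voicing Assimilation: no change — [tenugmuv]
  Rule 5 Apocope: no change — [tenugmuv]
/egegekel/:
  Rule 1 Velar Palatalization: [egegekel] → [ezezesel]
  Rule 2 Initial Consonant Epenthesis: [ezezesel] → [tezezesel]
  Rule 3 Final Vowel Lowering: no change — [tezezesel]
  Rule 4 Regressive Voicing Assimilation: no change — [tezezesel]
  Rule 5 Apocope: no change — [tezezesel]

[somzopno], [tenugmuv], [tezezesel]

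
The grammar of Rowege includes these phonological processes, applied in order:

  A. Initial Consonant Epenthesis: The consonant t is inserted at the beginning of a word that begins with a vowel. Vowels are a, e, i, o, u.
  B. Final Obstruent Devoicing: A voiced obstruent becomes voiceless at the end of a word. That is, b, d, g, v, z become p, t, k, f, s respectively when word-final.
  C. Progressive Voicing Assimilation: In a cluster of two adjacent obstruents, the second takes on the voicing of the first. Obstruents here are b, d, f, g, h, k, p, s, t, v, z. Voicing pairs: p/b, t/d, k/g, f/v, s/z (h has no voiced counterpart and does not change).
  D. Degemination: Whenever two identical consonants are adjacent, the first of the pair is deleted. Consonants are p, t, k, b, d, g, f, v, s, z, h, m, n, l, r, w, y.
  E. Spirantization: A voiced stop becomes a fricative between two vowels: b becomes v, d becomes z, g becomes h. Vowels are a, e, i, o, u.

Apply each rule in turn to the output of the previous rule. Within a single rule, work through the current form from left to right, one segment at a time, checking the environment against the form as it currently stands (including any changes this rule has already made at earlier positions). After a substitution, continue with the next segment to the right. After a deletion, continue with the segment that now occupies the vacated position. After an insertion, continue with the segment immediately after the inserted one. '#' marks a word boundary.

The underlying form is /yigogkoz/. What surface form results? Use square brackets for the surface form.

A Initial Consonant Epenthesis: no change — [yigogkoz]
B Final Obstruent Devoicing: [yigogkoz] → [yigogkos]
C Progressive Voicing Assimilation: [yigogkos] → [yigoggos]
D Degemination: [yigoggos] → [yigogos]
E Spirantization: [yigogos] → [yihohos]

[yihohos]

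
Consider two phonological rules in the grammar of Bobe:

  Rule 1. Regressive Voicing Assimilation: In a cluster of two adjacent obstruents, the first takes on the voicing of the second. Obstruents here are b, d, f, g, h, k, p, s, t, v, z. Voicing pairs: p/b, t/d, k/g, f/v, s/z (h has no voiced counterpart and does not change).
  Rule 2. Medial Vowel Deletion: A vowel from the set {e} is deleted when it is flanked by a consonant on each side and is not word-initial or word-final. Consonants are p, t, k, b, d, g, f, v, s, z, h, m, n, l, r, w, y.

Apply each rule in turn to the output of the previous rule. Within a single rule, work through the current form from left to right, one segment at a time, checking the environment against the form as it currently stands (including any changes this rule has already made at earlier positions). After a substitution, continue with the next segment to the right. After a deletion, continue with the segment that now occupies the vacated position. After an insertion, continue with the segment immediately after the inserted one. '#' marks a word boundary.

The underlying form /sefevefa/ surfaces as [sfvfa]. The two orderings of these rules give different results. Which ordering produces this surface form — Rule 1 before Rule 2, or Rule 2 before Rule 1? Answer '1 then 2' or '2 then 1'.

1 then 2

Order 1 then 2:
  1 Regressive Voicing Assimilation: no change — [sefevefa]
  2 Medial Vowel Deletion: [sefevefa] → [sfvfa]
  result: [sfvfa]
Order 2 then 1:
  2 Medial Vowel Deletion: [sefevefa] → [sfvfa]
  1 Regressive Voicing Assimilation: [sfvfa] → [svffa]
  result: [svffa]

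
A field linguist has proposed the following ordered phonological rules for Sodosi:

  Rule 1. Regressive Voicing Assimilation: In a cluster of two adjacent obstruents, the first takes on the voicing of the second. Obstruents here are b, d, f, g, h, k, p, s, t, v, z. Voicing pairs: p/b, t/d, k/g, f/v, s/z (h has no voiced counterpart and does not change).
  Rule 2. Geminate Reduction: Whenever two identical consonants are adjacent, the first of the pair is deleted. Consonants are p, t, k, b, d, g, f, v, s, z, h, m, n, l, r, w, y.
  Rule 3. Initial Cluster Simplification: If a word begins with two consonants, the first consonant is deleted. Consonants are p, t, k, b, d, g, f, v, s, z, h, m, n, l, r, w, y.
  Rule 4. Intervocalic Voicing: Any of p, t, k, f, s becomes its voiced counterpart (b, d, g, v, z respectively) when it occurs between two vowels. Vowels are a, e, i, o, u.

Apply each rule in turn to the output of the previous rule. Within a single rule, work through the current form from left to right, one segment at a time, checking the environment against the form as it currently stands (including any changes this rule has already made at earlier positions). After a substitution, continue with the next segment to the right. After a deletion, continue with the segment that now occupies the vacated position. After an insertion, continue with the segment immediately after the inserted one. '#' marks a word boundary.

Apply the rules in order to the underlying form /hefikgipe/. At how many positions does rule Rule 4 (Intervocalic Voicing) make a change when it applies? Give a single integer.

Rule 1 Regressive Voicing Assimilation: [hefikgipe] → [hefiggipe]
Rule 2 Geminate Reduction: [hefiggipe] → [hefigipe]
Rule 3 Initial Cluster Simplification: no change — [hefigipe]
Rule 4 Intervocalic Voicing: [hefigipe] → [hevigibe]
Rule Rule 4 changed 2 position(s).

2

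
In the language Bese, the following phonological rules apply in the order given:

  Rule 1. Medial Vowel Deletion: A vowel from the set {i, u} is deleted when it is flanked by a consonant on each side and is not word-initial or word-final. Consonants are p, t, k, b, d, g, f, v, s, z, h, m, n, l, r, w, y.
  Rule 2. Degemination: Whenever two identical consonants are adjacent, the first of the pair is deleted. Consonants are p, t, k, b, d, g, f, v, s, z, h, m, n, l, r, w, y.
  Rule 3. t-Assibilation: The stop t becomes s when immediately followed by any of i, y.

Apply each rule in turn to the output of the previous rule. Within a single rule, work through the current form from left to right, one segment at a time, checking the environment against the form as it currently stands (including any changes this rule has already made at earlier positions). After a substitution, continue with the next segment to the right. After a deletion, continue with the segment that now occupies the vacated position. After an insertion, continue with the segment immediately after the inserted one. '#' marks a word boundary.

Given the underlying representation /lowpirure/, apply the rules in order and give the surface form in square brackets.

[lowpre]

Rule 1 Medial Vowel Deletion: [lowpirure] → [lowprre]
Rule 2 Degemination: [lowprre] → [lowpre]
Rule 3 t-Assibilation: no change — [lowpre]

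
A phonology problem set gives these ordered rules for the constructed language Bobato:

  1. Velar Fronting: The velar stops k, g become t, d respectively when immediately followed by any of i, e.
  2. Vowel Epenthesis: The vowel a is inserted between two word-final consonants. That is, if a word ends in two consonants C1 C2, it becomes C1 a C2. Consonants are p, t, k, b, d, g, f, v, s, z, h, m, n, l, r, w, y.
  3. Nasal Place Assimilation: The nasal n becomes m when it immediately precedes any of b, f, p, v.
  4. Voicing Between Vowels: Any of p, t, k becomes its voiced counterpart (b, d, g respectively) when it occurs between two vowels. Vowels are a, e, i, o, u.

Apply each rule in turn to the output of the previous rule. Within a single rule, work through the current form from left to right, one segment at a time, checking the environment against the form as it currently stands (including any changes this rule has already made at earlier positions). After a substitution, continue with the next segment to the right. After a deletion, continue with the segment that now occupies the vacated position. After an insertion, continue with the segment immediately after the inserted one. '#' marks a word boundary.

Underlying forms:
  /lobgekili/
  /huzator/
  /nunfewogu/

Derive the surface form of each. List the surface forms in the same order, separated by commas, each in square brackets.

[lobdedili], [huzador], [numfewogu]

/lobgekili/:
  1 Velar Fronting: [lobgekili] → [lobdetili]
  2 Vowel Epenthesis: no change — [lobdetili]
  3 Nasal Place Assimilation: no change — [lobdetili]
  4 Voicing Between Vowels: [lobdetili] → [lobdedili]
/huzator/:
  1 Velar Fronting: no change — [huzator]
  2 Vowel Epenthesis: no change — [huzator]
  3 Nasal Place Assimilation: no change — [huzator]
  4 Voicing Between Vowels: [huzator] → [huzador]
/nunfewogu/:
  1 Velar Fronting: no change — [nunfewogu]
  2 Vowel Epenthesis: no change — [nunfewogu]
  3 Nasal Place Assimilation: [nunfewogu] → [numfewogu]
  4 Voicing Between Vowels: no change — [numfewogu]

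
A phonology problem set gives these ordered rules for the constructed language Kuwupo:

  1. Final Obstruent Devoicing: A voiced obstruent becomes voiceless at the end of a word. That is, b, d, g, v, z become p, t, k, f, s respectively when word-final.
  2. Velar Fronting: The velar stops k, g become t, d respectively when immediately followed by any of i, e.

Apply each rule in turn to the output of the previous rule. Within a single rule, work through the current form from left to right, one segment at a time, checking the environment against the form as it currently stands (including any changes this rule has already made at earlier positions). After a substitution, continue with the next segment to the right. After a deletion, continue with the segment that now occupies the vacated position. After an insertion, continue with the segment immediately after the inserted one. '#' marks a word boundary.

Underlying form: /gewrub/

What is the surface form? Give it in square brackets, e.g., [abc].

[dewrup]

1 Final Obstruent Devoicing: [gewrub] → [gewrup]
2 Velar Fronting: [gewrup] → [dewrup]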